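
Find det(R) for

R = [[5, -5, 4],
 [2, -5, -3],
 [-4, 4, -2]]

Expand along row 1:
  + 5 · |-5 -3; 4 -2| = 5·(10 − (-12)) = 110
  − (-5) · |2 -3; -4 -2| = −(-5)·(-4 − 12) = -80
  + 4 · |2 -5; -4 4| = 4·(8 − 20) = -48
Sum: (110) + (-80) + (-48) = -18

The determinant is -18.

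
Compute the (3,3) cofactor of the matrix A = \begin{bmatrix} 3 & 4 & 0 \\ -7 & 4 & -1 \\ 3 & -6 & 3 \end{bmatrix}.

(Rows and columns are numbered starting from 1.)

40

Delete row 3 and column 3; the remaining 2×2 submatrix is [3 4; -7 4].
Its determinant is 3·4 − 4·(-7) = 40.
The cofactor carries sign (−1)^(3+3) = +1, so C_{3,3} = +(40) = 40.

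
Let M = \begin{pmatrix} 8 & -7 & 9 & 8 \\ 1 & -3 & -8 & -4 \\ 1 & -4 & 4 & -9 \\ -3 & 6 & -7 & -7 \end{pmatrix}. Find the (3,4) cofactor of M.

-308

Delete row 3 and column 4; the remaining 3×3 submatrix is [8 -7 9; 1 -3 -8; -3 6 -7].
Its determinant is 308.
The cofactor carries sign (−1)^(3+4) = −1, so C_{3,4} = −(308) = -308.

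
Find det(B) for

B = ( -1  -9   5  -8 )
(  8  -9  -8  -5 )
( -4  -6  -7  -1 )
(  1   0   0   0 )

|B| = -228

Expand along row 4 (it has 3 zeros):
  − (1) · M_41   where M_41 = det([-9 5 -8; -9 -8 -5; -6 -7 -1]) = 228
det = (-1)·(1)·(228) = -228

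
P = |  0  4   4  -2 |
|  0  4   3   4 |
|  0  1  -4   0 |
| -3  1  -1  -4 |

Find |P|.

Expand along column 1 (it has 3 zeros):
  − (-3) · M_41   where M_41 = det([4 4 -2; 4 3 4; 1 -4 0]) = 118
det = (-1)·(-3)·(118) = 354

det(P) = 354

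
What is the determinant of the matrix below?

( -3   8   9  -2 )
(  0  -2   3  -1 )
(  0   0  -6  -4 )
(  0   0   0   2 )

-72

The matrix is upper triangular, so the determinant is the product of the diagonal entries:
det = (-3) · (-2) · (-6) · (2) = -72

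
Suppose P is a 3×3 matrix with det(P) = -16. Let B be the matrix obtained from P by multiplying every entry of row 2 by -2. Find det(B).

det(B) = 32

Scaling one row by -2 multiplies the determinant by -2.
det(B) = (-2)·(-16) = 32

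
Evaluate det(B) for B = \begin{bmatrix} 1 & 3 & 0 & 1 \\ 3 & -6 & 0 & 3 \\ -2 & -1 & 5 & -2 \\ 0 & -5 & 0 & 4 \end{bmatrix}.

det(B) = -300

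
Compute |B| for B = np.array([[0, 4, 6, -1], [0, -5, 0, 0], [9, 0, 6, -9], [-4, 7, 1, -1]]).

Expand along row 2 (it has 3 zeros):
  + (-5) · M_22   where M_22 = det([0 6 -1; 9 6 -9; -4 1 -1]) = 237
det = (+1)·(-5)·(237) = -1185

-1185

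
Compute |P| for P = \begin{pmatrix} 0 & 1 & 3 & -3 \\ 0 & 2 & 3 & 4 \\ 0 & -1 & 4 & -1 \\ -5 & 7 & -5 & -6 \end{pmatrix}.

Expand along column 1 (it has 3 zeros):
  − (-5) · M_41   where M_41 = det([1 3 -3; 2 3 4; -1 4 -1]) = -58
det = (-1)·(-5)·(-58) = -290

-290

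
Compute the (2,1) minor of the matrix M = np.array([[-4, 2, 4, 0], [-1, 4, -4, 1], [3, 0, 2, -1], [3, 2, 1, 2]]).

2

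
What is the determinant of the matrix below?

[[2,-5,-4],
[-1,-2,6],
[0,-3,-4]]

60

Expand along column 1:
  + 2 · |-2 6; -3 -4| = 2·(8 − (-18)) = 52
  − (-1) · |-5 -4; -3 -4| = −(-1)·(20 − 12) = 8
Sum: (52) + (8) = 60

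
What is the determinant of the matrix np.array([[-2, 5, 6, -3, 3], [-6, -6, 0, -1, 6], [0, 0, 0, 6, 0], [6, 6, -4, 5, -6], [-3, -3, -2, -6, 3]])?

The determinant is 0.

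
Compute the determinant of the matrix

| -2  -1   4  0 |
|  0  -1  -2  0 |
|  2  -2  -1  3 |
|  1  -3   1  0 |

-60

Expand along column 4 (it has 3 zeros):
  − (3) · M_34   where M_34 = det([-2 -1 4; 0 -1 -2; 1 -3 1]) = 20
det = (-1)·(3)·(20) = -60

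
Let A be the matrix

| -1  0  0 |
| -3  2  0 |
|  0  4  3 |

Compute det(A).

-6

Expand along row 1:
  + (-1) · |2 0; 4 3| = (-1)·(6 − 0) = -6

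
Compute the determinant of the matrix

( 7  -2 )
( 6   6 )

54

det = 7·6 − (-2)·6 = 42 − (-12) = 54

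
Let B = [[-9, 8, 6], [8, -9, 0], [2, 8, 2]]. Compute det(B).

526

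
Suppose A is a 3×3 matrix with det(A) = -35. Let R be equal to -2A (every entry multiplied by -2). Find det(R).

The determinant is 280.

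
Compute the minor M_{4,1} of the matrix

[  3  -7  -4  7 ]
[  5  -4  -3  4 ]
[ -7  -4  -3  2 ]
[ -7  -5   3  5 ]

-10

Delete row 4 and column 1; the remaining 3×3 submatrix is [-7 -4 7; -4 -3 4; -4 -3 2].
Its determinant is -10.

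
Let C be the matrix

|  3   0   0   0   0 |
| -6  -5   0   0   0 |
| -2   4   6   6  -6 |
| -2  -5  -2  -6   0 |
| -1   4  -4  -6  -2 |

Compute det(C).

The determinant is -1800.

C is block lower-triangular with a 2×2 block and a 3×3 block on the diagonal, so its determinant equals the product of the determinants of the diagonal blocks.
det of the 2×2 block = -15
det of the 3×3 block = 120
det = (-15)·(120) = -1800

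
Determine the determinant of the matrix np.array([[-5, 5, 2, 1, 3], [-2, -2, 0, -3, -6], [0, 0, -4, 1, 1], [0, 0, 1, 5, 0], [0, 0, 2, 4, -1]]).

The matrix is block upper-triangular with a 2×2 block and a 3×3 block on the diagonal, so its determinant equals the product of the determinants of the diagonal blocks.
det of the 2×2 block = 20
det of the 3×3 block = 15
det = (20)·(15) = 300

300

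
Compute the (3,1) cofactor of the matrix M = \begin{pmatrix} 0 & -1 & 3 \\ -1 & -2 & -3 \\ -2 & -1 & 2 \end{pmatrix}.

Delete row 3 and column 1; the remaining 2×2 submatrix is [-1 3; -2 -3].
Its determinant is (-1)·(-3) − 3·(-2) = 9.
The cofactor carries sign (−1)^(3+1) = +1, so C_{3,1} = +(9) = 9.

The cofactor is 9.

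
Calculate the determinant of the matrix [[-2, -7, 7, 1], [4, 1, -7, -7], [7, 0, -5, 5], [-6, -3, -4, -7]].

The determinant is 4358.

Expand along row 3 (it has 1 zero):
  + (7) · M_31   where M_31 = det([-7 7 1; 1 -7 -7; -3 -4 -7]) = 24
  + (-5) · M_33   where M_33 = det([-2 -7 1; 4 1 -7; -6 -3 -7]) = -440
  − (5) · M_34   where M_34 = det([-2 -7 7; 4 1 -7; -6 -3 -4]) = -398
det = (+1)·(7)·(24) + (+1)·(-5)·(-440) + (-1)·(5)·(-398) = 4358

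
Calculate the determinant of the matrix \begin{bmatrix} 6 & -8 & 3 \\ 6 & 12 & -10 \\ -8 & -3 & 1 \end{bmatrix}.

The determinant is -466.

Expand along column 1:
  + 6 · |12 -10; -3 1| = 6·(12 − 30) = -108
  − 6 · |-8 3; -3 1| = −6·(-8 − (-9)) = -6
  + (-8) · |-8 3; 12 -10| = (-8)·(80 − 36) = -352
Sum: (-108) + (-6) + (-352) = -466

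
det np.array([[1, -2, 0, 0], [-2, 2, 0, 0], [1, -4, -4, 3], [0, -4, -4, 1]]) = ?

The determinant is -16.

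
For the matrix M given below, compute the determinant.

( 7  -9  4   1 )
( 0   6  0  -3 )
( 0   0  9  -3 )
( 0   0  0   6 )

The determinant is 2268.

M is upper triangular, so det(M) is the product of the diagonal entries:
det = (7) · (6) · (9) · (6) = 2268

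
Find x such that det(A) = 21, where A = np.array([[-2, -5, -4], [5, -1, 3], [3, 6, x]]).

x = 6

Expanding along the column containing x, det(A) is linear in x: det(A) = (27)·x + (-141).
Set (27)·x + (-141) = 21  ⇒  (27)·x = 162  ⇒  x = 6.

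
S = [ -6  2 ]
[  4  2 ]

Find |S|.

det(S) = (-6)·2 − 2·4 = -12 − 8 = -20

det(S) = -20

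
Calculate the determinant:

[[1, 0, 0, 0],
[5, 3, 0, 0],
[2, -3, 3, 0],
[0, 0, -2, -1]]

The matrix is lower triangular, so the determinant is the product of the diagonal entries:
det = (1) · (3) · (3) · (-1) = -9

-9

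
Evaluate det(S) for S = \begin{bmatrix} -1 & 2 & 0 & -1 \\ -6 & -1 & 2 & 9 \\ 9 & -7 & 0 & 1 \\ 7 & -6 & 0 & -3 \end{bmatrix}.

-92

Expand along column 3 (it has 3 zeros):
  − (2) · M_23   where M_23 = det([-1 2 -1; 9 -7 1; 7 -6 -3]) = 46
det = (-1)·(2)·(46) = -92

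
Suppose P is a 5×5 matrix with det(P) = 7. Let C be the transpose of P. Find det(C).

det(Pᵀ) = det(P).
det(C) = (1)·(7) = 7

det(C) = 7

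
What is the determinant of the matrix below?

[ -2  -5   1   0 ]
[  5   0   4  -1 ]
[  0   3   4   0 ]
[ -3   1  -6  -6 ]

The determinant is -947.

Expand along row 3 (it has 2 zeros):
  − (3) · M_32   where M_32 = det([-2 1 0; 5 4 -1; -3 -6 -6]) = 93
  + (4) · M_33   where M_33 = det([-2 -5 0; 5 0 -1; -3 1 -6]) = -167
det = (-1)·(3)·(93) + (+1)·(4)·(-167) = -947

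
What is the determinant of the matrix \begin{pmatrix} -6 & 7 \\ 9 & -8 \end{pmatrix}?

det = (-6)·(-8) − 7·9 = 48 − 63 = -15

The determinant is -15.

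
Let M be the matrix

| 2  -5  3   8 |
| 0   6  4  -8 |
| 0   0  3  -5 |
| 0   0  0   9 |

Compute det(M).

M is upper triangular, so det(M) is the product of the diagonal entries:
det = (2) · (6) · (3) · (9) = 324

|M| = 324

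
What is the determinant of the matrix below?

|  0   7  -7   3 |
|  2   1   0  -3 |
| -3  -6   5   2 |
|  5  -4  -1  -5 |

The determinant is 23.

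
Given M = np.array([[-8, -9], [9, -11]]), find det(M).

The determinant is 169.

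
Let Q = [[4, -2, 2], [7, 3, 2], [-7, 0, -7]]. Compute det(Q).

Expand along column 2:
  − (-2) · |7 2; -7 -7| = −(-2)·(-49 − (-14)) = -70
  + 3 · |4 2; -7 -7| = 3·(-28 − (-14)) = -42
Sum: (-70) + (-42) = -112

|Q| = -112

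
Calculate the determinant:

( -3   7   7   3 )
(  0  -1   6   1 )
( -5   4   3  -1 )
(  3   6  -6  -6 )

The determinant is 1599.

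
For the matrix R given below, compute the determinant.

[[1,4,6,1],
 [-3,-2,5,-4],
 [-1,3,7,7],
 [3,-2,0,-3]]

|R| = -1006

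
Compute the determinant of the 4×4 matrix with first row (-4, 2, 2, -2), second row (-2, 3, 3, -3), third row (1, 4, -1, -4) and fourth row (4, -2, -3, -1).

-120

Expand along row 1:
  + (-4) · M_11   where M_11 = det([3 3 -3; 4 -1 -4; -2 -3 -1]) = 45
  − (2) · M_12   where M_12 = det([-2 3 -3; 1 -1 -4; 4 -3 -1]) = -26
  + (2) · M_13   where M_13 = det([-2 3 -3; 1 4 -4; 4 -2 -1]) = 33
  − (-2) · M_14   where M_14 = det([-2 3 3; 1 4 -1; 4 -2 -3]) = -29
det = (+1)·(-4)·(45) + (-1)·(2)·(-26) + (+1)·(2)·(33) + (-1)·(-2)·(-29) = -120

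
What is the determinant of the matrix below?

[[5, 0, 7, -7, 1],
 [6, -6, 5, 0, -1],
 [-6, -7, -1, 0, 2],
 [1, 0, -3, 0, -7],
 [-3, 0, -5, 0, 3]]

Expand along column 4 (it has 4 zeros):
  − (-7) · M_14   where M_14 = det([6 -6 5 -1; -6 -7 -1 2; 1 0 -3 -7; -3 0 -5 3]) = 2428
det = (-1)·(-7)·(2428) = 16996

16996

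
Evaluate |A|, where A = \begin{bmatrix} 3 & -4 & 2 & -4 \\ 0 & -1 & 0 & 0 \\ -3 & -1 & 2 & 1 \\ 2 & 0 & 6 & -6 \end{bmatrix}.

det(A) = -2

Expand along row 2 (it has 3 zeros):
  + (-1) · M_22   where M_22 = det([3 2 -4; -3 2 1; 2 6 -6]) = 2
det = (+1)·(-1)·(2) = -2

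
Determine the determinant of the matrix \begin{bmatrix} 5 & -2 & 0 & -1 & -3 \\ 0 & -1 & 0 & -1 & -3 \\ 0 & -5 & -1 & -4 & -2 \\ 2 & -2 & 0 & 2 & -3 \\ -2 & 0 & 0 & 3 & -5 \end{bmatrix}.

Expand along column 3 (it has 4 zeros):
  + (-1) · M_33   where M_33 = det([5 -2 -1 -3; 0 -1 -1 -3; 2 -2 2 -3; -2 0 3 -5]) = 99
det = (+1)·(-1)·(99) = -99

The determinant is -99.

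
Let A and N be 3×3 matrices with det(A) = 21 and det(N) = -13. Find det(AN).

det(AN) = det(A)·det(N) = (21)·(-13) = -273

|AN| = -273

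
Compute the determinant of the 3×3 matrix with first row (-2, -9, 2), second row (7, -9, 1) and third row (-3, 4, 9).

Expand along column 1:
  + (-2) · |-9 1; 4 9| = (-2)·(-81 − 4) = 170
  − 7 · |-9 2; 4 9| = −7·(-81 − 8) = 623
  + (-3) · |-9 2; -9 1| = (-3)·(-9 − (-18)) = -27
Sum: (170) + (623) + (-27) = 766

766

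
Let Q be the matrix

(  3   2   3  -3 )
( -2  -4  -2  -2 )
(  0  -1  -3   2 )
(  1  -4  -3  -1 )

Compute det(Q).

Expand along row 3 (it has 1 zero):
  − (-1) · M_32   where M_32 = det([3 3 -3; -2 -2 -2; 1 -3 -1]) = -48
  + (-3) · M_33   where M_33 = det([3 2 -3; -2 -4 -2; 1 -4 -1]) = -56
  − (2) · M_34   where M_34 = det([3 2 3; -2 -4 -2; 1 -4 -3]) = 32
det = (-1)·(-1)·(-48) + (+1)·(-3)·(-56) + (-1)·(2)·(32) = 56

The determinant is 56.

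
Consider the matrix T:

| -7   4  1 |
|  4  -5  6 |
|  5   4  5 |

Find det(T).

The determinant is 424.

Expand along column 1:
  + (-7) · |-5 6; 4 5| = (-7)·(-25 − 24) = 343
  − 4 · |4 1; 4 5| = −4·(20 − 4) = -64
  + 5 · |4 1; -5 6| = 5·(24 − (-5)) = 145
Sum: (343) + (-64) + (145) = 424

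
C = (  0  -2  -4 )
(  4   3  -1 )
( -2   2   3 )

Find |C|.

Expand along row 1:
  − (-2) · |4 -1; -2 3| = −(-2)·(12 − 2) = 20
  + (-4) · |4 3; -2 2| = (-4)·(8 − (-6)) = -56
Sum: (20) + (-56) = -36

|C| = -36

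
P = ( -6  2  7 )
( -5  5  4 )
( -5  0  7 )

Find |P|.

Expand along column 2:
  − 2 · |-5 4; -5 7| = −2·(-35 − (-20)) = 30
  + 5 · |-6 7; -5 7| = 5·(-42 − (-35)) = -35
Sum: (30) + (-35) = -5

-5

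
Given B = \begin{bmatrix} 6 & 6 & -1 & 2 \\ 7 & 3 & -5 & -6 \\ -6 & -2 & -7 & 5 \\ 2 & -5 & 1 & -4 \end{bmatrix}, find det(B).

Expand along row 1:
  + (6) · M_11   where M_11 = det([3 -5 -6; -2 -7 5; -5 1 -4]) = 456
  − (6) · M_12   where M_12 = det([7 -5 -6; -6 -7 5; 2 1 -4]) = 183
  + (-1) · M_13   where M_13 = det([7 3 -6; -6 -2 5; 2 -5 -4]) = -15
  − (2) · M_14   where M_14 = det([7 3 -5; -6 -2 -7; 2 -5 1]) = -453
det = (+1)·(6)·(456) + (-1)·(6)·(183) + (+1)·(-1)·(-15) + (-1)·(2)·(-453) = 2559

|B| = 2559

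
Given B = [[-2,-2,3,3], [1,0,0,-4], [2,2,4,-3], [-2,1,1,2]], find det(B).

The determinant is -119.

Expand along row 2 (it has 2 zeros):
  − (1) · M_21   where M_21 = det([-2 3 3; 2 4 -3; 1 1 2]) = -49
  + (-4) · M_24   where M_24 = det([-2 -2 3; 2 2 4; -2 1 1]) = 42
det = (-1)·(1)·(-49) + (+1)·(-4)·(42) = -119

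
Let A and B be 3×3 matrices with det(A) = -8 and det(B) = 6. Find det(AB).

det(AB) = det(A)·det(B) = (-8)·(6) = -48

The determinant is -48.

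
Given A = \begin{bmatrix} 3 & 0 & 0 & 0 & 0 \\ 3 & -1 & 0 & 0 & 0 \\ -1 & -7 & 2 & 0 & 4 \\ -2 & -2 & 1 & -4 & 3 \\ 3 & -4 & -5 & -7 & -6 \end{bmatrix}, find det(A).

54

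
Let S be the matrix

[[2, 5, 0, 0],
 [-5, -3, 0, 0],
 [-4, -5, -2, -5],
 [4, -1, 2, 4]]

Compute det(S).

|S| = 38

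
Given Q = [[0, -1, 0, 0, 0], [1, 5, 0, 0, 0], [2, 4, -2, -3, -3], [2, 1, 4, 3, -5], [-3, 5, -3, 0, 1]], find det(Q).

Q is block lower-triangular with a 2×2 block and a 3×3 block on the diagonal, so its determinant equals the product of the determinants of the diagonal blocks.
det of the 2×2 block = 1
det of the 3×3 block = -66
det = (1)·(-66) = -66

-66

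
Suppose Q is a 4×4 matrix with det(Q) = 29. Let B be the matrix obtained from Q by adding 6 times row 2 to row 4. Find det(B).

Adding a multiple of one row to another leaves the determinant unchanged.
det(B) = (1)·(29) = 29

The determinant is 29.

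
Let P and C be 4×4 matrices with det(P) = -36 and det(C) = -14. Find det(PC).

|PC| = 504

det(PC) = det(P)·det(C) = (-36)·(-14) = 504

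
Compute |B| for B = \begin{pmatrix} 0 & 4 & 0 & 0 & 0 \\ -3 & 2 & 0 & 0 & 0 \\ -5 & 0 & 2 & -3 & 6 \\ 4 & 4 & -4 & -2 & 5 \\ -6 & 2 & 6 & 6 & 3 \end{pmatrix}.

The determinant is -3240.

B is block lower-triangular with a 2×2 block and a 3×3 block on the diagonal, so its determinant equals the product of the determinants of the diagonal blocks.
det of the 2×2 block = 12
det of the 3×3 block = -270
det = (12)·(-270) = -3240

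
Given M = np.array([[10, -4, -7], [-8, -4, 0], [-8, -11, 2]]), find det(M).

Expand along column 3:
  + (-7) · |-8 -4; -8 -11| = (-7)·(88 − 32) = -392
  + 2 · |10 -4; -8 -4| = 2·(-40 − 32) = -144
Sum: (-392) + (-144) = -536

|M| = -536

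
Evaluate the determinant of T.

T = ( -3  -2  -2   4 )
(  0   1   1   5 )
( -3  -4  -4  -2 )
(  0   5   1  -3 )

-48

Expand along column 1 (it has 2 zeros):
  + (-3) · M_11   where M_11 = det([1 1 5; -4 -4 -2; 5 1 -3]) = 72
  + (-3) · M_31   where M_31 = det([-2 -2 4; 1 1 5; 5 1 -3]) = -56
det = (+1)·(-3)·(72) + (+1)·(-3)·(-56) = -48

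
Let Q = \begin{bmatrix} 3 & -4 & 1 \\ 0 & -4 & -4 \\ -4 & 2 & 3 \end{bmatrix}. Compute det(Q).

The determinant is -92.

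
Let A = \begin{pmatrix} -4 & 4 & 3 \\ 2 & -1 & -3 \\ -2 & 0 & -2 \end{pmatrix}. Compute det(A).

det(A) = 26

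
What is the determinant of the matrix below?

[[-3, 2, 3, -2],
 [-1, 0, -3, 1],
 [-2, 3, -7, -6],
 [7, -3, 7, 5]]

The determinant is -167.

Expand along row 2 (it has 1 zero):
  − (-1) · M_21   where M_21 = det([2 3 -2; 3 -7 -6; -3 7 5]) = 23
  − (-3) · M_23   where M_23 = det([-3 2 -2; -2 3 -6; 7 -3 5]) = -25
  + (1) · M_24   where M_24 = det([-3 2 3; -2 3 -7; 7 -3 7]) = -115
det = (-1)·(-1)·(23) + (-1)·(-3)·(-25) + (+1)·(1)·(-115) = -167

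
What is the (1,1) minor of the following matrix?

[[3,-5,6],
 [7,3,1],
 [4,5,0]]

Delete row 1 and column 1; the remaining 2×2 submatrix is [3 1; 5 0].
Its determinant is 3·0 − 1·5 = -5.

-5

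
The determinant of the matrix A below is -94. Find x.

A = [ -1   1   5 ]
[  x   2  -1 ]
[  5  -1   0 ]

Expanding along the row containing x, det(A) is linear in x: det(A) = (-5)·x + (-54).
Set (-5)·x + (-54) = -94  ⇒  (-5)·x = -40  ⇒  x = 8.

x = 8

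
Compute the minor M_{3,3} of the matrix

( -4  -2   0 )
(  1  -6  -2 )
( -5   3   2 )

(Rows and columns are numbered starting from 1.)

The minor is 26.

Delete row 3 and column 3; the remaining 2×2 submatrix is [-4 -2; 1 -6].
Its determinant is (-4)·(-6) − (-2)·1 = 26.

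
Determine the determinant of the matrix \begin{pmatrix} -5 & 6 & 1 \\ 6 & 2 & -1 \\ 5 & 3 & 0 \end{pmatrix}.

The determinant is -37.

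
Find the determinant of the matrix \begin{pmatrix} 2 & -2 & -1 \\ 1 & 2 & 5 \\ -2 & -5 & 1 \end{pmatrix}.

Expand along column 1:
  + 2 · |2 5; -5 1| = 2·(2 − (-25)) = 54
  − 1 · |-2 -1; -5 1| = −1·(-2 − 5) = 7
  + (-2) · |-2 -1; 2 5| = (-2)·(-10 − (-2)) = 16
Sum: (54) + (7) + (16) = 77

77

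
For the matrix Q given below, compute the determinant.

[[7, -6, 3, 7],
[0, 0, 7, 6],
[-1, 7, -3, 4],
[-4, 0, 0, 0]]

-1972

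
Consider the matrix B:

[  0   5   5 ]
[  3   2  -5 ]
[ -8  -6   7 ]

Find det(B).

Expand along row 1:
  − 5 · |3 -5; -8 7| = −5·(21 − 40) = 95
  + 5 · |3 2; -8 -6| = 5·(-18 − (-16)) = -10
Sum: (95) + (-10) = 85

85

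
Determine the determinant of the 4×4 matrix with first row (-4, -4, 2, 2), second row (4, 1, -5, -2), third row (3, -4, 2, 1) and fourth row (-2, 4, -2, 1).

Expand along row 1:
  + (-4) · M_11   where M_11 = det([1 -5 -2; -4 2 1; 4 -2 1]) = -36
  − (-4) · M_12   where M_12 = det([4 -5 -2; 3 2 1; -2 -2 1]) = 45
  + (2) · M_13   where M_13 = det([4 1 -2; 3 -4 1; -2 4 1]) = -45
  − (2) · M_14   where M_14 = det([4 1 -5; 3 -4 2; -2 4 -2]) = -18
det = (+1)·(-4)·(-36) + (-1)·(-4)·(45) + (+1)·(2)·(-45) + (-1)·(2)·(-18) = 270

The determinant is 270.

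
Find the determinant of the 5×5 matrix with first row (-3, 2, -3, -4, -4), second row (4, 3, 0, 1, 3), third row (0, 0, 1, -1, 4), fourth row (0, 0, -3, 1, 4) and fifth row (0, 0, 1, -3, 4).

The matrix is block upper-triangular with a 2×2 block and a 3×3 block on the diagonal, so its determinant equals the product of the determinants of the diagonal blocks.
det of the 2×2 block = -17
det of the 3×3 block = 32
det = (-17)·(32) = -544

-544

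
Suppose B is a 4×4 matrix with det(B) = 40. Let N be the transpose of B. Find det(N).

det(Bᵀ) = det(B).
det(N) = (1)·(40) = 40

40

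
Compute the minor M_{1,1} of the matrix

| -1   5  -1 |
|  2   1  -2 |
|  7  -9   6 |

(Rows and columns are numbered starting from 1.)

Delete row 1 and column 1; the remaining 2×2 submatrix is [1 -2; -9 6].
Its determinant is 1·6 − (-2)·(-9) = -12.

-12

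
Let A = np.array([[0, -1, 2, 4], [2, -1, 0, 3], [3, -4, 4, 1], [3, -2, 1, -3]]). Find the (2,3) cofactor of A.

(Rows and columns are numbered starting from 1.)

-12

Delete row 2 and column 3; the remaining 3×3 submatrix is [0 -1 4; 3 -4 1; 3 -2 -3].
Its determinant is 12.
The cofactor carries sign (−1)^(2+3) = −1, so C_{2,3} = −(12) = -12.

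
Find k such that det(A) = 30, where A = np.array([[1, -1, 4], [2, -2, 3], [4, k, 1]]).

Expanding along the column containing k, det(A) is linear in k: det(A) = (5)·k + (20).
Set (5)·k + (20) = 30  ⇒  (5)·k = 10  ⇒  k = 2.

2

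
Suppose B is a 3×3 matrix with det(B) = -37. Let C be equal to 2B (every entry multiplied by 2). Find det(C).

For a 3×3 matrix, det(2B) = 2^3·det(B) = 8·det(B).
det(C) = (8)·(-37) = -296

-296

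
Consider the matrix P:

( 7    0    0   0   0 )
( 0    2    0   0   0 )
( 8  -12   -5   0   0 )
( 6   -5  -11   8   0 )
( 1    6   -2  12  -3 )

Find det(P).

P is lower triangular, so det(P) is the product of the diagonal entries:
det = (7) · (2) · (-5) · (8) · (-3) = 1680

1680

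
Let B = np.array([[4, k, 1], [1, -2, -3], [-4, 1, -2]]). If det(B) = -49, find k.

k = -5

Expanding along the row containing k, det(B) is linear in k: det(B) = (14)·k + (21).
Set (14)·k + (21) = -49  ⇒  (14)·k = -70  ⇒  k = -5.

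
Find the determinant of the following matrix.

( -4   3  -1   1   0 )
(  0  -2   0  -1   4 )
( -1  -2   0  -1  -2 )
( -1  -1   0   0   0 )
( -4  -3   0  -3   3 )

Expand along column 3 (it has 4 zeros):
  + (-1) · M_13   where M_13 = det([0 -2 -1 4; -1 -2 -1 -2; -1 -1 0 0; -4 -3 -3 3]) = -33
det = (+1)·(-1)·(-33) = 33

The determinant is 33.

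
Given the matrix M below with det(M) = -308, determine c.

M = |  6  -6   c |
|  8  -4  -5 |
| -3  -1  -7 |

1

Expanding along the row containing c, det(M) is linear in c: det(M) = (-20)·c + (-288).
Set (-20)·c + (-288) = -308  ⇒  (-20)·c = -20  ⇒  c = 1.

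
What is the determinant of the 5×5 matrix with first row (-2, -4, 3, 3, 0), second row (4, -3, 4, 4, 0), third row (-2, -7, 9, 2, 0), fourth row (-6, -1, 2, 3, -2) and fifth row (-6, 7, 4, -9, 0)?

1908

Expand along column 5 (it has 4 zeros):
  − (-2) · M_45   where M_45 = det([-2 -4 3 3; 4 -3 4 4; -2 -7 9 2; -6 7 4 -9]) = 954
det = (-1)·(-2)·(954) = 1908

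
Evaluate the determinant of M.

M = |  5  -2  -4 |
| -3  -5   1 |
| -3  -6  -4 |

|M| = 148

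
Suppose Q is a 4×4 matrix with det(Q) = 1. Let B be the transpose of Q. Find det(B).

det(B) = 1

det(Qᵀ) = det(Q).
det(B) = (1)·(1) = 1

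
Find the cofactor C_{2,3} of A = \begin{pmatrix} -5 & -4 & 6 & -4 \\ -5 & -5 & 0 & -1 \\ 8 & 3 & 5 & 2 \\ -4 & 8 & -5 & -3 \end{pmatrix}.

The cofactor is 243.

Delete row 2 and column 3; the remaining 3×3 submatrix is [-5 -4 -4; 8 3 2; -4 8 -3].
Its determinant is -243.
The cofactor carries sign (−1)^(2+3) = −1, so C_{2,3} = −(-243) = 243.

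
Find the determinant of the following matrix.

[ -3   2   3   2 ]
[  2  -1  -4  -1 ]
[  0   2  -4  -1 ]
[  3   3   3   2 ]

-100

Expand along row 3 (it has 1 zero):
  − (2) · M_32   where M_32 = det([-3 3 2; 2 -4 -1; 3 3 2]) = 30
  + (-4) · M_33   where M_33 = det([-3 2 2; 2 -1 -1; 3 3 2]) = 1
  − (-1) · M_34   where M_34 = det([-3 2 3; 2 -1 -4; 3 3 3]) = -36
det = (-1)·(2)·(30) + (+1)·(-4)·(1) + (-1)·(-1)·(-36) = -100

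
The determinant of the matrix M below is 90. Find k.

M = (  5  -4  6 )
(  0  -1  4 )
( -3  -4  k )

k = 4

Expanding along the column containing k, det(M) is linear in k: det(M) = (-5)·k + (110).
Set (-5)·k + (110) = 90  ⇒  (-5)·k = -20  ⇒  k = 4.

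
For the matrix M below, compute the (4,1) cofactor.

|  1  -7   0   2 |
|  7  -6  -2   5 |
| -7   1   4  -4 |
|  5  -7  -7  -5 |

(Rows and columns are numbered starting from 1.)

Delete row 4 and column 1; the remaining 3×3 submatrix is [-7 0 2; -6 -2 5; 1 4 -4].
Its determinant is 40.
The cofactor carries sign (−1)^(4+1) = −1, so C_{4,1} = −(40) = -40.

-40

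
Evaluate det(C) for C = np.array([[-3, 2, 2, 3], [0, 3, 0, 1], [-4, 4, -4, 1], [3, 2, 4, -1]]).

Expand along row 2 (it has 2 zeros):
  + (3) · M_22   where M_22 = det([-3 2 3; -4 -4 1; 3 4 -1]) = -14
  + (1) · M_24   where M_24 = det([-3 2 2; -4 4 -4; 3 2 4]) = -104
det = (+1)·(3)·(-14) + (+1)·(1)·(-104) = -146

det(C) = -146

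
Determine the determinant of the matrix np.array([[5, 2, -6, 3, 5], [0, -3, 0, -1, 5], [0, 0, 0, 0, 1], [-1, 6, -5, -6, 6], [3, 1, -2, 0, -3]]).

Expand along row 3 (it has 4 zeros):
  + (1) · M_35   where M_35 = det([5 2 -6 3; 0 -3 0 -1; -1 6 -5 -6; 3 1 -2 0]) = -342
det = (+1)·(1)·(-342) = -342

-342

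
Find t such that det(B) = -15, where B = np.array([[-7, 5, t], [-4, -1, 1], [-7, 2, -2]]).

Expanding along the row containing t, det(B) is linear in t: det(B) = (-15)·t + (-75).
Set (-15)·t + (-75) = -15  ⇒  (-15)·t = 60  ⇒  t = -4.

-4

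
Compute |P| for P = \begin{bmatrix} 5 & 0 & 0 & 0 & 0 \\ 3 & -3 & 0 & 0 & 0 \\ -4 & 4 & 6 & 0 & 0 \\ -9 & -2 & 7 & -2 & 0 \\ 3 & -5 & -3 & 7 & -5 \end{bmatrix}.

-900

P is lower triangular, so det(P) is the product of the diagonal entries:
det = (5) · (-3) · (6) · (-2) · (-5) = -900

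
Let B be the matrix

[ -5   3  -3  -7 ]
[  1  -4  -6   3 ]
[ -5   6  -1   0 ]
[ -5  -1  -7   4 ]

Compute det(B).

Expand along row 3 (it has 1 zero):
  + (-5) · M_31   where M_31 = det([3 -3 -7; -4 -6 3; -1 -7 4]) = -202
  − (6) · M_32   where M_32 = det([-5 -3 -7; 1 -6 3; -5 -7 4]) = 331
  + (-1) · M_33   where M_33 = det([-5 3 -7; 1 -4 3; -5 -1 4]) = 155
det = (+1)·(-5)·(-202) + (-1)·(6)·(331) + (+1)·(-1)·(155) = -1131

-1131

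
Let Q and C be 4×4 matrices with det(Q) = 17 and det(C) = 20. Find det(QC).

det(QC) = det(Q)·det(C) = (17)·(20) = 340

det(QC) = 340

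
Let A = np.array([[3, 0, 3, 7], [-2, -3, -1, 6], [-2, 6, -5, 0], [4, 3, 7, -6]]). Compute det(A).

Expand along row 1 (it has 1 zero):
  + (3) · M_11   where M_11 = det([-3 -1 6; 6 -5 0; 3 7 -6]) = 216
  + (3) · M_13   where M_13 = det([-2 -3 6; -2 6 0; 4 3 -6]) = -72
  − (7) · M_14   where M_14 = det([-2 -3 -1; -2 6 -5; 4 3 7]) = -66
det = (+1)·(3)·(216) + (+1)·(3)·(-72) + (-1)·(7)·(-66) = 894

894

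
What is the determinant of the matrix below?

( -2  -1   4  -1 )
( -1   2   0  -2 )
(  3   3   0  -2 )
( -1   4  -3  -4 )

Expand along column 3 (it has 2 zeros):
  + (4) · M_13   where M_13 = det([-1 2 -2; 3 3 -2; -1 4 -4]) = 2
  − (-3) · M_43   where M_43 = det([-2 -1 -1; -1 2 -2; 3 3 -2]) = 13
det = (+1)·(4)·(2) + (-1)·(-3)·(13) = 47

47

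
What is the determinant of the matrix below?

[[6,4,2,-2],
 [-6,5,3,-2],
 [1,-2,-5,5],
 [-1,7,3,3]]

The determinant is -1056.

Expand along row 1:
  + (6) · M_11   where M_11 = det([5 3 -2; -2 -5 5; 7 3 3]) = -85
  − (4) · M_12   where M_12 = det([-6 3 -2; 1 -5 5; -1 3 3]) = 160
  + (2) · M_13   where M_13 = det([-6 5 -2; 1 -2 5; -1 7 3]) = 196
  − (-2) · M_14   where M_14 = det([-6 5 3; 1 -2 -5; -1 7 3]) = -149
det = (+1)·(6)·(-85) + (-1)·(4)·(160) + (+1)·(2)·(196) + (-1)·(-2)·(-149) = -1056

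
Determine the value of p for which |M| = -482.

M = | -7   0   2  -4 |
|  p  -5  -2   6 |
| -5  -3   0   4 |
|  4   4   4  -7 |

Expanding along the column containing p, det(M) is linear in p: det(M) = (-38)·p + (-368).
Set (-38)·p + (-368) = -482  ⇒  (-38)·p = -114  ⇒  p = 3.

p = 3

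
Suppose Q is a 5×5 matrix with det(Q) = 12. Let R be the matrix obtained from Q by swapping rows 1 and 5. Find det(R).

|R| = -12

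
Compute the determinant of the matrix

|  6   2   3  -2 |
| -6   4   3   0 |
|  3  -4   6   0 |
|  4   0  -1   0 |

264

Expand along column 4 (it has 3 zeros):
  − (-2) · M_14   where M_14 = det([-6 4 3; 3 -4 6; 4 0 -1]) = 132
det = (-1)·(-2)·(132) = 264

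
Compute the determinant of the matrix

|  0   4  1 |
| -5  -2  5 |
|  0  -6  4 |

Expand along column 1:
  − (-5) · |4 1; -6 4| = −(-5)·(16 − (-6)) = 110

110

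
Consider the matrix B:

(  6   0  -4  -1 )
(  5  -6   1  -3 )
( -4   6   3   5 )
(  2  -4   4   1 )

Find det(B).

Expand along row 1 (it has 1 zero):
  + (6) · M_11   where M_11 = det([-6 1 -3; 6 3 5; -4 4 1]) = -32
  + (-4) · M_13   where M_13 = det([5 -6 -3; -4 6 5; 2 -4 1]) = 34
  − (-1) · M_14   where M_14 = det([5 -6 1; -4 6 3; 2 -4 4]) = 52
det = (+1)·(6)·(-32) + (+1)·(-4)·(34) + (-1)·(-1)·(52) = -276

-276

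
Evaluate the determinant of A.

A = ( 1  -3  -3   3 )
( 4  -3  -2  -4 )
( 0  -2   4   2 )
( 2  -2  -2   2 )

Expand along row 3 (it has 1 zero):
  − (-2) · M_32   where M_32 = det([1 -3 3; 4 -2 -4; 2 -2 2]) = 24
  + (4) · M_33   where M_33 = det([1 -3 3; 4 -3 -4; 2 -2 2]) = 28
  − (2) · M_34   where M_34 = det([1 -3 -3; 4 -3 -2; 2 -2 -2]) = -4
det = (-1)·(-2)·(24) + (+1)·(4)·(28) + (-1)·(2)·(-4) = 168

168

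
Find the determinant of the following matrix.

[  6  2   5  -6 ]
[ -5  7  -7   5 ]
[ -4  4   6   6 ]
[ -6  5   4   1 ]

-4054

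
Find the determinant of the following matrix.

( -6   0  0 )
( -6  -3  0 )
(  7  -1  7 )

The matrix is lower triangular, so the determinant is the product of the diagonal entries:
det = (-6) · (-3) · (7) = 126

126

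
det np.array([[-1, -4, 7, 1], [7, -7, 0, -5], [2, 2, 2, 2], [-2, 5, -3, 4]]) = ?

576

Expand along row 2 (it has 1 zero):
  − (7) · M_21   where M_21 = det([-4 7 1; 2 2 2; 5 -3 4]) = -58
  + (-7) · M_22   where M_22 = det([-1 7 1; 2 2 2; -2 -3 4]) = -100
  + (-5) · M_24   where M_24 = det([-1 -4 7; 2 2 2; -2 5 -3]) = 106
det = (-1)·(7)·(-58) + (+1)·(-7)·(-100) + (+1)·(-5)·(106) = 576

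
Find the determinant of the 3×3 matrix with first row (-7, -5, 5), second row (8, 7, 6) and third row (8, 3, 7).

The determinant is -337.

Expand along row 1:
  + (-7) · |7 6; 3 7| = (-7)·(49 − 18) = -217
  − (-5) · |8 6; 8 7| = −(-5)·(56 − 48) = 40
  + 5 · |8 7; 8 3| = 5·(24 − 56) = -160
Sum: (-217) + (40) + (-160) = -337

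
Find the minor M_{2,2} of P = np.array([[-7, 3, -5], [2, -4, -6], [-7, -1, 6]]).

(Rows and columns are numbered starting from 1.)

-77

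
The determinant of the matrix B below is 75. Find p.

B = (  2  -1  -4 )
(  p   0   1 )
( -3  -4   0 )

Expanding along the column containing p, det(B) is linear in p: det(B) = (16)·p + (11).
Set (16)·p + (11) = 75  ⇒  (16)·p = 64  ⇒  p = 4.

4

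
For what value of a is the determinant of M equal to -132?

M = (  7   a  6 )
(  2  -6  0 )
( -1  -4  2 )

a = -9

Expanding along the column containing a, det(M) is linear in a: det(M) = (-4)·a + (-168).
Set (-4)·a + (-168) = -132  ⇒  (-4)·a = 36  ⇒  a = -9.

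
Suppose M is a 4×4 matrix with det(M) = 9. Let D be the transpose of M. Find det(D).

det(Mᵀ) = det(M).
det(D) = (1)·(9) = 9

det(D) = 9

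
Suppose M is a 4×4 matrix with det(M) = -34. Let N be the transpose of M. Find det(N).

det(Mᵀ) = det(M).
det(N) = (1)·(-34) = -34

The determinant is -34.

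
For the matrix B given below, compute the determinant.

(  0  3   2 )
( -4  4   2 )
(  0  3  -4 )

-72

Expand along column 1:
  − (-4) · |3 2; 3 -4| = −(-4)·(-12 − 6) = -72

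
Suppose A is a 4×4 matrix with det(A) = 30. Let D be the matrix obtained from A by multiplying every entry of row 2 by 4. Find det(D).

120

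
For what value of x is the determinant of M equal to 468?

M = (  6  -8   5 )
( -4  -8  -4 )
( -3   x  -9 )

-9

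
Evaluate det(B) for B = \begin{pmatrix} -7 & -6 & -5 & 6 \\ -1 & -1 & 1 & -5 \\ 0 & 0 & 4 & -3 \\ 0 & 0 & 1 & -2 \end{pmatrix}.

B is block upper-triangular with a 2×2 block and a 2×2 block on the diagonal, so its determinant equals the product of the determinants of the diagonal blocks.
det of the 2×2 block = 1
det of the 2×2 block = -5
det = (1)·(-5) = -5

The determinant is -5.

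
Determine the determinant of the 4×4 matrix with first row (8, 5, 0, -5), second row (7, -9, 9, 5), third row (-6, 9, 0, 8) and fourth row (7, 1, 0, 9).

Expand along column 3 (it has 3 zeros):
  − (9) · M_23   where M_23 = det([8 5 -5; -6 9 8; 7 1 9]) = 1479
det = (-1)·(9)·(1479) = -13311

-13311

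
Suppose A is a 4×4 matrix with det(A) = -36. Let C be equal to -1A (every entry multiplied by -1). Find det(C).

-36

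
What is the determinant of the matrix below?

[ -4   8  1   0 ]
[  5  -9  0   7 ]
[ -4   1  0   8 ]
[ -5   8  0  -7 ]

68

Expand along column 3 (it has 3 zeros):
  + (1) · M_13   where M_13 = det([5 -9 7; -4 1 8; -5 8 -7]) = 68
det = (+1)·(1)·(68) = 68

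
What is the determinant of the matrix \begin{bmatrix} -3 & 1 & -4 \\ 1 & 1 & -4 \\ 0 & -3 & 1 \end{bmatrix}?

Expand along row 3:
  − (-3) · |-3 -4; 1 -4| = −(-3)·(12 − (-4)) = 48
  + 1 · |-3 1; 1 1| = 1·(-3 − 1) = -4
Sum: (48) + (-4) = 44

44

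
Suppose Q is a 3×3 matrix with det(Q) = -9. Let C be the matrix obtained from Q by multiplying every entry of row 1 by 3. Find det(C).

-27

Scaling one row by 3 multiplies the determinant by 3.
det(C) = (3)·(-9) = -27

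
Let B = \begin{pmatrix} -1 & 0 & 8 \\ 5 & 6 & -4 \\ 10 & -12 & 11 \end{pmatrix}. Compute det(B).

-978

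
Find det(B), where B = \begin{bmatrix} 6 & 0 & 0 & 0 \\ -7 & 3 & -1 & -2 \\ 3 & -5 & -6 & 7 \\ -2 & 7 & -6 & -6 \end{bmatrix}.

Expand along row 1 (it has 3 zeros):
  + (6) · M_11   where M_11 = det([3 -1 -2; -5 -6 7; 7 -6 -6]) = 71
det = (+1)·(6)·(71) = 426

|B| = 426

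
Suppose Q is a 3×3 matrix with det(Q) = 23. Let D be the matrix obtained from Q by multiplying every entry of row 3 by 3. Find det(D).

det(D) = 69

Scaling one row by 3 multiplies the determinant by 3.
det(D) = (3)·(23) = 69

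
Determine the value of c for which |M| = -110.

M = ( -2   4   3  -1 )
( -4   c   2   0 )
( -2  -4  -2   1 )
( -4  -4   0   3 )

-3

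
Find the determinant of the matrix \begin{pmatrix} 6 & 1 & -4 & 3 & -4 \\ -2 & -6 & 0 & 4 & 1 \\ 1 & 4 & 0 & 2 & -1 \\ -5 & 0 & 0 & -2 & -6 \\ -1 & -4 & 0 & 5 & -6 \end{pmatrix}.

Expand along column 3 (it has 4 zeros):
  + (-4) · M_13   where M_13 = det([-2 -6 4 1; 1 4 2 -1; -5 0 -2 -6; -1 -4 5 -6]) = -1022
det = (+1)·(-4)·(-1022) = 4088

4088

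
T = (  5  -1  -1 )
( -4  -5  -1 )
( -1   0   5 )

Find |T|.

Expand along row 3:
  + (-1) · |-1 -1; -5 -1| = (-1)·(1 − 5) = 4
  + 5 · |5 -1; -4 -5| = 5·(-25 − 4) = -145
Sum: (4) + (-145) = -141

det(T) = -141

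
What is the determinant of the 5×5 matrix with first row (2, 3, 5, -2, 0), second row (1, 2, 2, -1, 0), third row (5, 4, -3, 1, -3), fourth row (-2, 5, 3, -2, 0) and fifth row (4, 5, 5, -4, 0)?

Expand along column 5 (it has 4 zeros):
  + (-3) · M_35   where M_35 = det([2 3 5 -2; 1 2 2 -1; -2 5 3 -2; 4 5 5 -4]) = -24
det = (+1)·(-3)·(-24) = 72

72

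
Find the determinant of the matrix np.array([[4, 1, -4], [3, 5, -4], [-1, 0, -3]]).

The determinant is -67.

Expand along column 2:
  − 1 · |3 -4; -1 -3| = −1·(-9 − 4) = 13
  + 5 · |4 -4; -1 -3| = 5·(-12 − 4) = -80
Sum: (13) + (-80) = -67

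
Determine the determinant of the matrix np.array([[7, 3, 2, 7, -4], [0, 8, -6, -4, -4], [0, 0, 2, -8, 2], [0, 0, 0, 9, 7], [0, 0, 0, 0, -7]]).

The matrix is upper triangular, so the determinant is the product of the diagonal entries:
det = (7) · (8) · (2) · (9) · (-7) = -7056

-7056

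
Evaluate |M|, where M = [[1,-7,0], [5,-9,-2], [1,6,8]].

234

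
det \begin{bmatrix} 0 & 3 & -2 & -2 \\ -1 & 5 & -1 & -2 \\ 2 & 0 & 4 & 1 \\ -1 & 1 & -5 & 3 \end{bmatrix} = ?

The determinant is 134.

Expand along row 1 (it has 1 zero):
  − (3) · M_12   where M_12 = det([-1 -1 -2; 2 4 1; -1 -5 3]) = 2
  + (-2) · M_13   where M_13 = det([-1 5 -2; 2 0 1; -1 1 3]) = -38
  − (-2) · M_14   where M_14 = det([-1 5 -1; 2 0 4; -1 1 -5]) = 32
det = (-1)·(3)·(2) + (+1)·(-2)·(-38) + (-1)·(-2)·(32) = 134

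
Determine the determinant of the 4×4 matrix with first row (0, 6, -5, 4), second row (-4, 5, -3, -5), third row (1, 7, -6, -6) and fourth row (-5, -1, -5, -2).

Expand along row 1 (it has 1 zero):
  − (6) · M_12   where M_12 = det([-4 -3 -5; 1 -6 -6; -5 -5 -2]) = 151
  + (-5) · M_13   where M_13 = det([-4 5 -5; 1 7 -6; -5 -1 -2]) = 70
  − (4) · M_14   where M_14 = det([-4 5 -3; 1 7 -6; -5 -1 -5]) = 237
det = (-1)·(6)·(151) + (+1)·(-5)·(70) + (-1)·(4)·(237) = -2204

The determinant is -2204.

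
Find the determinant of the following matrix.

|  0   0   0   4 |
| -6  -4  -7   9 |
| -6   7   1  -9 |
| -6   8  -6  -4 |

Expand along row 1 (it has 3 zeros):
  − (4) · M_14   where M_14 = det([-6 -4 -7; -6 7 1; -6 8 -6]) = 510
det = (-1)·(4)·(510) = -2040

-2040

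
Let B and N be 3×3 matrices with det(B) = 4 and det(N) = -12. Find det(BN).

det(BN) = det(B)·det(N) = (4)·(-12) = -48

-48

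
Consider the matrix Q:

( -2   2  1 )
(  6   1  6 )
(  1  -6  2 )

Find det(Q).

Expand along column 1:
  + (-2) · |1 6; -6 2| = (-2)·(2 − (-36)) = -76
  − 6 · |2 1; -6 2| = −6·(4 − (-6)) = -60
  + 1 · |2 1; 1 6| = 1·(12 − 1) = 11
Sum: (-76) + (-60) + (11) = -125

-125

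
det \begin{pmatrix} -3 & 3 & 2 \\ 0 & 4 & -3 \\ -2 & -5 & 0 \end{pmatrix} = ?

79

Expand along column 1:
  + (-3) · |4 -3; -5 0| = (-3)·(0 − 15) = 45
  + (-2) · |3 2; 4 -3| = (-2)·(-9 − 8) = 34
Sum: (45) + (34) = 79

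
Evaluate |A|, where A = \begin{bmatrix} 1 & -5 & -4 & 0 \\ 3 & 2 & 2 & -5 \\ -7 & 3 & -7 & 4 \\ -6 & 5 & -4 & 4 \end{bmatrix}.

-189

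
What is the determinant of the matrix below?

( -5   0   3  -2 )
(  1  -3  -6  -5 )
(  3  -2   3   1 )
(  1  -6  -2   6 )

1587

Expand along row 1 (it has 1 zero):
  + (-5) · M_11   where M_11 = det([-3 -6 -5; -2 3 1; -6 -2 6]) = -206
  + (3) · M_13   where M_13 = det([1 -3 -5; 3 -2 1; 1 -6 6]) = 125
  − (-2) · M_14   where M_14 = det([1 -3 -6; 3 -2 3; 1 -6 -2]) = 91
det = (+1)·(-5)·(-206) + (+1)·(3)·(125) + (-1)·(-2)·(91) = 1587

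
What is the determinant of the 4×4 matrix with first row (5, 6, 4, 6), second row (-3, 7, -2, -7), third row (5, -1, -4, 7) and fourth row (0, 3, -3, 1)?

Expand along row 4 (it has 1 zero):
  + (3) · M_42   where M_42 = det([5 4 6; -3 -2 -7; 5 -4 7]) = -134
  − (-3) · M_43   where M_43 = det([5 6 6; -3 7 -7; 5 -1 7]) = -66
  + (1) · M_44   where M_44 = det([5 6 4; -3 7 -2; 5 -1 -4]) = -410
det = (+1)·(3)·(-134) + (-1)·(-3)·(-66) + (+1)·(1)·(-410) = -1010

The determinant is -1010.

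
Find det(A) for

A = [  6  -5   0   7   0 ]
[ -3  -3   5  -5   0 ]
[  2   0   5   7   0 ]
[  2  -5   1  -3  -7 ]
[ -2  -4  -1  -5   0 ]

-4298

Expand along column 5 (it has 4 zeros):
  − (-7) · M_45   where M_45 = det([6 -5 0 7; -3 -3 5 -5; 2 0 5 7; -2 -4 -1 -5]) = -614
det = (-1)·(-7)·(-614) = -4298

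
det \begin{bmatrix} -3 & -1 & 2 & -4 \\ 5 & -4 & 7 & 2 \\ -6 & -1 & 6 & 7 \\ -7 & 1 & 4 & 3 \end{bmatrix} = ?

-681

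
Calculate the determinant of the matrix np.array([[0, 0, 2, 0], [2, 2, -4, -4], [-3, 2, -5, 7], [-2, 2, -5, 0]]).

-96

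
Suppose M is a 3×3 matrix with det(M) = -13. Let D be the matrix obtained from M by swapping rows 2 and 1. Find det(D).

The determinant is 13.

Swapping two rows multiplies the determinant by −1.
det(D) = (-1)·(-13) = 13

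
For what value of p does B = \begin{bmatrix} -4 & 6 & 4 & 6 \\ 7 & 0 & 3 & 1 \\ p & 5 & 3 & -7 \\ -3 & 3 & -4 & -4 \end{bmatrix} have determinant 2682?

p = -3

Expanding along the column containing p, det(B) is linear in p: det(B) = (-90)·p + (2412).
Set (-90)·p + (2412) = 2682  ⇒  (-90)·p = 270  ⇒  p = -3.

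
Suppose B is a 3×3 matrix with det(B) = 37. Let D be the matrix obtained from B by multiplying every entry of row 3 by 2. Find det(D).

74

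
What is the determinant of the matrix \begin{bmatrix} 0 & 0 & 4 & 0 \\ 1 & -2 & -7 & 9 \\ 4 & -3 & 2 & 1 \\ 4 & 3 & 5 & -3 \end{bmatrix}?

760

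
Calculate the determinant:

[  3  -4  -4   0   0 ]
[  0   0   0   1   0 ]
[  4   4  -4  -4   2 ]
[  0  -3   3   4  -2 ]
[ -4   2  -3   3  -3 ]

Expand along row 2 (it has 4 zeros):
  + (1) · M_24   where M_24 = det([3 -4 -4 0; 4 4 -4 2; 0 -3 3 -2; -4 2 -3 -3]) = -518
det = (+1)·(1)·(-518) = -518

-518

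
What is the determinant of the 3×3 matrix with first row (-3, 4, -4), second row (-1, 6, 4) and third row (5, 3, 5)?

178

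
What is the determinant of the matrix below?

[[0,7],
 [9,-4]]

det = 0·(-4) − 7·9 = 0 − 63 = -63

The determinant is -63.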